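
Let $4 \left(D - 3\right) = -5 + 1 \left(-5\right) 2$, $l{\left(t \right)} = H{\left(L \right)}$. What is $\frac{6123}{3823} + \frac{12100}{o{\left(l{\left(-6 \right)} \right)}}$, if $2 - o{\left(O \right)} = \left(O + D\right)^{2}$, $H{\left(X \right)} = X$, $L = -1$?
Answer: $- \frac{740028709}{64991} \approx -11387.0$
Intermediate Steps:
$l{\left(t \right)} = -1$
$D = - \frac{3}{4}$ ($D = 3 + \frac{-5 + 1 \left(-5\right) 2}{4} = 3 + \frac{-5 - 10}{4} = 3 + \frac{1}{4} \left(-15\right) = 3 - \frac{15}{4} = - \frac{3}{4} \approx -0.75$)
$o{\left(O \right)} = 2 - \left(- \frac{3}{4} + O\right)^{2}$ ($o{\left(O \right)} = 2 - \left(O - \frac{3}{4}\right)^{2} = 2 - \left(- \frac{3}{4} + O\right)^{2}$)
$\frac{6123}{3823} + \frac{12100}{o{\left(l{\left(-6 \right)} \right)}} = \frac{6123}{3823} + \frac{12100}{2 - \frac{\left(-3 + 4 \left(-1\right)\right)^{2}}{16}} = 6123 \cdot \frac{1}{3823} + \frac{12100}{2 - \frac{\left(-3 - 4\right)^{2}}{16}} = \frac{6123}{3823} + \frac{12100}{2 - \frac{\left(-7\right)^{2}}{16}} = \frac{6123}{3823} + \frac{12100}{2 - \frac{49}{16}} = \frac{6123}{3823} + \frac{12100}{- \frac{17}{16}} = \frac{6123}{3823} + 12100 \left(- \frac{16}{17}\right) = \frac{6123}{3823} - \frac{193600}{17} = - \frac{740028709}{64991}$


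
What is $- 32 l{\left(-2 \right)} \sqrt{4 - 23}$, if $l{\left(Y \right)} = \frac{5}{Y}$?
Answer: $80 i \sqrt{19} \approx 348.71 i$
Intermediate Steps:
$- 32 l{\left(-2 \right)} \sqrt{4 - 23} = - 32 \frac{5}{-2} \sqrt{4 - 23} = - 32 \cdot 5 \left(- \frac{1}{2}\right) \sqrt{-19} = \left(-32\right) \left(- \frac{5}{2}\right) i \sqrt{19} = 80 i \sqrt{19}$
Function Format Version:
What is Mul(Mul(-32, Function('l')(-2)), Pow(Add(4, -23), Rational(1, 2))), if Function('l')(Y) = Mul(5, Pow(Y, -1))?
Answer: Mul(80, I, Pow(19, Rational(1, 2))) ≈ Mul(348.71, I)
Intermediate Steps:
Mul(Mul(-32, Function('l')(-2)), Pow(Add(4, -23), Rational(1, 2))) = Mul(Mul(-32, Mul(5, Pow(-2, -1))), Pow(Add(4, -23), Rational(1, 2))) = Mul(Mul(-32, Mul(5, Rational(-1, 2))), Pow(-19, Rational(1, 2))) = Mul(Mul(-32, Rational(-5, 2)), Mul(I, Pow(19, Rational(1, 2)))) = Mul(80, Mul(I, Pow(19, Rational(1, 2)))) = Mul(80, I, Pow(19, Rational(1, 2)))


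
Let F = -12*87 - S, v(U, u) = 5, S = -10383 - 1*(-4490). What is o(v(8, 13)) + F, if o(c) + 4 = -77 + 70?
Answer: 4838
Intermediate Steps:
S = -5893 (S = -10383 + 4490 = -5893)
o(c) = -11 (o(c) = -4 + (-77 + 70) = -4 - 7 = -11)
F = 4849 (F = -12*87 - 1*(-5893) = -1044 + 5893 = 4849)
o(v(8, 13)) + F = -11 + 4849 = 4838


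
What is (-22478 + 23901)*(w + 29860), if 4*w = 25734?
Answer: 103291301/2 ≈ 5.1646e+7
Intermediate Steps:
w = 12867/2 (w = (1/4)*25734 = 12867/2 ≈ 6433.5)
(-22478 + 23901)*(w + 29860) = (-22478 + 23901)*(12867/2 + 29860) = 1423*(72587/2) = 103291301/2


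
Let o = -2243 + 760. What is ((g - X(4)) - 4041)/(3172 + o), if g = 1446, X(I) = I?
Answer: -2599/1689 ≈ -1.5388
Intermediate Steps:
o = -1483
((g - X(4)) - 4041)/(3172 + o) = ((1446 - 1*4) - 4041)/(3172 - 1483) = ((1446 - 4) - 4041)/1689 = (1442 - 4041)*(1/1689) = -2599*1/1689 = -2599/1689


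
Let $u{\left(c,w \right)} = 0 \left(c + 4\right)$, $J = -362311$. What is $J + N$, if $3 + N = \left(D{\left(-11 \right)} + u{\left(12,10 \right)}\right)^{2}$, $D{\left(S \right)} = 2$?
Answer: $-362310$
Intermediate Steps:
$u{\left(c,w \right)} = 0$ ($u{\left(c,w \right)} = 0 \left(4 + c\right) = 0$)
$N = 1$ ($N = -3 + \left(2 + 0\right)^{2} = -3 + 2^{2} = -3 + 4 = 1$)
$J + N = -362311 + 1 = -362310$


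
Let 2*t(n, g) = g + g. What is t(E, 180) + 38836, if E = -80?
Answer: 39016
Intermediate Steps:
t(n, g) = g (t(n, g) = (g + g)/2 = (2*g)/2 = g)
t(E, 180) + 38836 = 180 + 38836 = 39016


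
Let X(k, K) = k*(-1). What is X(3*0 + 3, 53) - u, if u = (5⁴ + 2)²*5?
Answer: -1965648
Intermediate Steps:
X(k, K) = -k
u = 1965645 (u = (625 + 2)²*5 = 627²*5 = 393129*5 = 1965645)
X(3*0 + 3, 53) - u = -(3*0 + 3) - 1*1965645 = -(0 + 3) - 1965645 = -1*3 - 1965645 = -3 - 1965645 = -1965648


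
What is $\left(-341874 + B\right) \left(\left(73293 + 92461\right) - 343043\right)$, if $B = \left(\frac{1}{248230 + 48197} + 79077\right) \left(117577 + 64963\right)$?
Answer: $- \frac{758573198076764613578}{296427} \approx -2.5591 \cdot 10^{15}$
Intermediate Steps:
$B = \frac{4278839435415200}{296427}$ ($B = \left(\frac{1}{296427} + 79077\right) 182540 = \frac{23440557880}{296427} \cdot 182540 = \frac{4278839435415200}{296427} \approx 1.4435 \cdot 10^{10}$)
$\left(-341874 + B\right) \left(\left(73293 + 92461\right) - 343043\right) = \left(-341874 + \frac{4278839435415200}{296427}\right) \left(\left(73293 + 92461\right) - 343043\right) = \frac{4278738094731002 \left(165754 - 343043\right)}{296427} = \frac{4278738094731002}{296427} \left(-177289\right) = - \frac{758573198076764613578}{296427}$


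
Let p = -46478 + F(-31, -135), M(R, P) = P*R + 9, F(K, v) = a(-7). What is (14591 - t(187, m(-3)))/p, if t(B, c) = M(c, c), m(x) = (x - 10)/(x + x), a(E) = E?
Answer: -524783/1673460 ≈ -0.31359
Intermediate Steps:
F(K, v) = -7
m(x) = (-10 + x)/(2*x) (m(x) = (-10 + x)/((2*x)) = (-10 + x)*(1/(2*x)) = (-10 + x)/(2*x))
M(R, P) = 9 + P*R
t(B, c) = 9 + c² (t(B, c) = 9 + c*c = 9 + c²)
p = -46485 (p = -46478 - 7 = -46485)
(14591 - t(187, m(-3)))/p = (14591 - (9 + ((½)*(-10 - 3)/(-3))²))/(-46485) = (14591 - (9 + ((½)*(-⅓)*(-13))²))*(-1/46485) = (14591 - (9 + (13/6)²))*(-1/46485) = (14591 - (9 + 169/36))*(-1/46485) = (14591 - 1*493/36)*(-1/46485) = (14591 - 493/36)*(-1/46485) = (524783/36)*(-1/46485) = -524783/1673460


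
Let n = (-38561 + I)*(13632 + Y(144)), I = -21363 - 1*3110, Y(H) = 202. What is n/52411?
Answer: -872012356/52411 ≈ -16638.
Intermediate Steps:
I = -24473 (I = -21363 - 3110 = -24473)
n = -872012356 (n = (-38561 - 24473)*(13632 + 202) = -63034*13834 = -872012356)
n/52411 = -872012356/52411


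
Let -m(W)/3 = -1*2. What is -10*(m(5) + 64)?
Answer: -700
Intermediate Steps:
m(W) = 6 (m(W) = -(-3)*2 = -3*(-2) = 6)
-10*(m(5) + 64) = -10*(6 + 64) = -10*70 = -700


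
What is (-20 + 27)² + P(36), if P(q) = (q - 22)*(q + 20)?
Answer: 833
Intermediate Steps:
P(q) = (-22 + q)*(20 + q)
(-20 + 27)² + P(36) = (-20 + 27)² + (-440 + 36² - 2*36) = 7² + (-440 + 1296 - 72) = 49 + 784 = 833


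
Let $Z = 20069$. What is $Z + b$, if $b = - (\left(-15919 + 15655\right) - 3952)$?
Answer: $24285$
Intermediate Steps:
$b = 4216$ ($b = - (-264 - 3952) = \left(-1\right) \left(-4216\right) = 4216$)
$Z + b = 20069 + 4216 = 24285$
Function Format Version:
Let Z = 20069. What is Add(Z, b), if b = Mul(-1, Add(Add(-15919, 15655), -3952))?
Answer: 24285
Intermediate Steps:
b = 4216 (b = Mul(-1, Add(-264, -3952)) = Mul(-1, -4216) = 4216)
Add(Z, b) = Add(20069, 4216) = 24285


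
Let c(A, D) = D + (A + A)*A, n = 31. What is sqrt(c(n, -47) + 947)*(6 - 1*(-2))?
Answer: 8*sqrt(2822) ≈ 424.98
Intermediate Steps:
c(A, D) = D + 2*A**2 (c(A, D) = D + (2*A)*A = D + 2*A**2)
sqrt(c(n, -47) + 947)*(6 - 1*(-2)) = sqrt((-47 + 2*31**2) + 947)*(6 - 1*(-2)) = sqrt((-47 + 2*961) + 947)*(6 + 2) = sqrt((-47 + 1922) + 947)*8 = sqrt(1875 + 947)*8 = sqrt(2822)*8 = 8*sqrt(2822)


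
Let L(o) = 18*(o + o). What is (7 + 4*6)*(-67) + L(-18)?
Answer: -2725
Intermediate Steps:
L(o) = 36*o (L(o) = 18*(2*o) = 36*o)
(7 + 4*6)*(-67) + L(-18) = (7 + 4*6)*(-67) + 36*(-18) = (7 + 24)*(-67) - 648 = 31*(-67) - 648 = -2077 - 648 = -2725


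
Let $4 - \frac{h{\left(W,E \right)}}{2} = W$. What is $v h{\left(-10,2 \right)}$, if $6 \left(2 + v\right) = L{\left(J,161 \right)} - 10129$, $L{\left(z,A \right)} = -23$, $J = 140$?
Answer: $-47432$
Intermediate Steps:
$h{\left(W,E \right)} = 8 - 2 W$
$v = -1694$ ($v = -2 + \frac{-23 - 10129}{6} = -2 + \frac{1}{6} \left(-10152\right) = -2 - 1692 = -1694$)
$v h{\left(-10,2 \right)} = - 1694 \left(8 - -20\right) = - 1694 \left(8 + 20\right) = \left(-1694\right) 28 = -47432$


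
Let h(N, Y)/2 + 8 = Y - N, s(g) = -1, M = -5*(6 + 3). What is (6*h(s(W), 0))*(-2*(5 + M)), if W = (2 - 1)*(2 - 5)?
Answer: -6720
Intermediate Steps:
W = -3 (W = 1*(-3) = -3)
M = -45 (M = -5*9 = -45)
h(N, Y) = -16 - 2*N + 2*Y (h(N, Y) = -16 + 2*(Y - N) = -16 + (-2*N + 2*Y) = -16 - 2*N + 2*Y)
(6*h(s(W), 0))*(-2*(5 + M)) = (6*(-16 - 2*(-1) + 2*0))*(-2*(5 - 45)) = (6*(-16 + 2 + 0))*(-2*(-40)) = (6*(-14))*80 = -84*80 = -6720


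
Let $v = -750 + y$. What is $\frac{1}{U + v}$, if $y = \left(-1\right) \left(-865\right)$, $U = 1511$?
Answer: $\frac{1}{1626} \approx 0.00061501$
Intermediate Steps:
$y = 865$
$v = 115$ ($v = -750 + 865 = 115$)
$\frac{1}{U + v} = \frac{1}{1511 + 115} = \frac{1}{1626}$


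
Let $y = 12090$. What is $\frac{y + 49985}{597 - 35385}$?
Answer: $- \frac{4775}{2676} \approx -1.7844$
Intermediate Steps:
$\frac{y + 49985}{597 - 35385} = \frac{12090 + 49985}{597 - 35385} = \frac{62075}{-34788} = 62075 \left(- \frac{1}{34788}\right) = - \frac{4775}{2676}$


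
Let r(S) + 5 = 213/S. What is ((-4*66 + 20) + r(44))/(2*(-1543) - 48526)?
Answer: 3581/756976 ≈ 0.0047307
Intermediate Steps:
r(S) = -5 + 213/S
((-4*66 + 20) + r(44))/(2*(-1543) - 48526) = ((-4*66 + 20) + (-5 + 213/44))/(2*(-1543) - 48526) = ((-264 + 20) + (-5 + 213*(1/44)))/(-3086 - 48526) = (-244 + (-5 + 213/44))/(-51612) = (-244 - 7/44)*(-1/51612) = -10743/44*(-1/51612) = 3581/756976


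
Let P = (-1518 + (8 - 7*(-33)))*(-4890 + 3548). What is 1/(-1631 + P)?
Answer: 1/1714787 ≈ 5.8316e-7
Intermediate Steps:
P = 1716418 (P = (-1518 + (8 + 231))*(-1342) = (-1518 + 239)*(-1342) = -1279*(-1342) = 1716418)
1/(-1631 + P) = 1/(-1631 + 1716418) = 1/1714787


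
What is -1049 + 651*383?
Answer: 248284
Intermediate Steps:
-1049 + 651*383 = -1049 + 249333 = 248284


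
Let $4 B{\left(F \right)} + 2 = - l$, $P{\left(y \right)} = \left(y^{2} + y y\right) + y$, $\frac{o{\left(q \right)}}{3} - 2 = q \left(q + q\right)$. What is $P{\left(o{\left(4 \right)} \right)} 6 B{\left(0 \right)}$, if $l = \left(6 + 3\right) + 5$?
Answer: $-501840$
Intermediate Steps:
$o{\left(q \right)} = 6 + 6 q^{2}$ ($o{\left(q \right)} = 6 + 3 q \left(q + q\right) = 6 + 3 q 2 q = 6 + 3 \cdot 2 q^{2} = 6 + 6 q^{2}$)
$P{\left(y \right)} = y + 2 y^{2}$ ($P{\left(y \right)} = \left(y^{2} + y^{2}\right) + y = 2 y^{2} + y = y + 2 y^{2}$)
$l = 14$ ($l = 9 + 5 = 14$)
$B{\left(F \right)} = -4$ ($B{\left(F \right)} = - \frac{1}{2} + \frac{\left(-1\right) 14}{4} = - \frac{1}{2} + \frac{1}{4} \left(-14\right) = - \frac{1}{2} - \frac{7}{2} = -4$)
$P{\left(o{\left(4 \right)} \right)} 6 B{\left(0 \right)} = \left(6 + 6 \cdot 4^{2}\right) \left(1 + 2 \left(6 + 6 \cdot 4^{2}\right)\right) 6 \left(-4\right) = \left(6 + 6 \cdot 16\right) \left(1 + 2 \left(6 + 6 \cdot 16\right)\right) 6 \left(-4\right) = \left(6 + 96\right) \left(1 + 2 \left(6 + 96\right)\right) 6 \left(-4\right) = 102 \left(1 + 2 \cdot 102\right) 6 \left(-4\right) = 102 \left(1 + 204\right) 6 \left(-4\right) = 102 \cdot 205 \cdot 6 \left(-4\right) = 20910 \cdot 6 \left(-4\right) = 125460 \left(-4\right) = -501840$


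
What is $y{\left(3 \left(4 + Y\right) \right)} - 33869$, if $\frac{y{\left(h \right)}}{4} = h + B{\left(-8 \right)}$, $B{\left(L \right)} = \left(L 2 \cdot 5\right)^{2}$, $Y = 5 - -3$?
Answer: $-8125$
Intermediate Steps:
$Y = 8$ ($Y = 5 + 3 = 8$)
$B{\left(L \right)} = 100 L^{2}$ ($B{\left(L \right)} = \left(2 L 5\right)^{2} = \left(10 L\right)^{2} = 100 L^{2}$)
$y{\left(h \right)} = 25600 + 4 h$ ($y{\left(h \right)} = 4 \left(h + 100 \left(-8\right)^{2}\right) = 4 \left(h + 100 \cdot 64\right) = 4 \left(h + 6400\right) = 4 \left(6400 + h\right) = 25600 + 4 h$)
$y{\left(3 \left(4 + Y\right) \right)} - 33869 = \left(25600 + 4 \cdot 3 \left(4 + 8\right)\right) - 33869 = \left(25600 + 4 \cdot 3 \cdot 12\right) - 33869 = \left(25600 + 4 \cdot 36\right) - 33869 = \left(25600 + 144\right) - 33869 = 25744 - 33869 = -8125$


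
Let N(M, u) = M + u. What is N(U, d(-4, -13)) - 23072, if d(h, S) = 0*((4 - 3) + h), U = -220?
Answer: -23292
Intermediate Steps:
d(h, S) = 0 (d(h, S) = 0*(1 + h) = 0)
N(U, d(-4, -13)) - 23072 = (-220 + 0) - 23072 = -220 - 23072 = -23292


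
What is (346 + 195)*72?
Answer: 38952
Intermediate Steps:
(346 + 195)*72 = 541*72 = 38952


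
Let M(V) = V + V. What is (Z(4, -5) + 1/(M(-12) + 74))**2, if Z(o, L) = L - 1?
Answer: 89401/2500 ≈ 35.760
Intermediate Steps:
Z(o, L) = -1 + L
M(V) = 2*V
(Z(4, -5) + 1/(M(-12) + 74))**2 = ((-1 - 5) + 1/(2*(-12) + 74))**2 = (-6 + 1/(-24 + 74))**2 = (-6 + 1/50)**2 = (-299/50)**2 = 89401/2500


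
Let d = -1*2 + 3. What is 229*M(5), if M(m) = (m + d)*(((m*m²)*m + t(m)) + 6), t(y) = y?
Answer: 873864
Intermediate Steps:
d = 1 (d = -2 + 3 = 1)
M(m) = (1 + m)*(6 + m + m⁴) (M(m) = (m + 1)*(((m*m²)*m + m) + 6) = (1 + m)*((m³*m + m) + 6) = (1 + m)*((m⁴ + m) + 6) = (1 + m)*((m + m⁴) + 6) = (1 + m)*(6 + m + m⁴))
229*M(5) = 229*(6 + 5² + 5⁴ + 5⁵ + 7*5) = 229*(6 + 25 + 625 + 3125 + 35) = 229*3816 = 873864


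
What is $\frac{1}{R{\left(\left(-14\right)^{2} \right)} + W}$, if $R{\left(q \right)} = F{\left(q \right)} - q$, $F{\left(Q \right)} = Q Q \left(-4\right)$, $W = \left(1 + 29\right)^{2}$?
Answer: $- \frac{1}{152960} \approx -6.5377 \cdot 10^{-6}$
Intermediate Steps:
$W = 900$ ($W = 30^{2} = 900$)
$F{\left(Q \right)} = - 4 Q^{2}$ ($F{\left(Q \right)} = Q^{2} \left(-4\right) = - 4 Q^{2}$)
$R{\left(q \right)} = - q - 4 q^{2}$ ($R{\left(q \right)} = - 4 q^{2} - q = - q - 4 q^{2}$)
$\frac{1}{R{\left(\left(-14\right)^{2} \right)} + W} = \frac{1}{\left(-14\right)^{2} \left(-1 - 4 \left(-14\right)^{2}\right) + 900} = \frac{1}{196 \left(-1 - 784\right) + 900} = \frac{1}{196 \left(-785\right) + 900} = \frac{1}{-153860 + 900} = \frac{1}{-152960} = - \frac{1}{152960}$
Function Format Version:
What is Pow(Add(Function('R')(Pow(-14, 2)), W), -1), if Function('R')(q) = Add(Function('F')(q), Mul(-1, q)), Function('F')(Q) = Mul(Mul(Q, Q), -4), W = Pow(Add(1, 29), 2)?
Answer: Rational(-1, 152960) ≈ -6.5377e-6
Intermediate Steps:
W = 900 (W = Pow(30, 2) = 900)
Function('F')(Q) = Mul(-4, Pow(Q, 2)) (Function('F')(Q) = Mul(Pow(Q, 2), -4) = Mul(-4, Pow(Q, 2)))
Function('R')(q) = Add(Mul(-1, q), Mul(-4, Pow(q, 2))) (Function('R')(q) = Add(Mul(-4, Pow(q, 2)), Mul(-1, q)) = Add(Mul(-1, q), Mul(-4, Pow(q, 2))))
Pow(Add(Function('R')(Pow(-14, 2)), W), -1) = Pow(Add(Mul(Pow(-14, 2), Add(-1, Mul(-4, Pow(-14, 2)))), 900), -1) = Pow(Add(Mul(196, Add(-1, Mul(-4, 196))), 900), -1) = Pow(Add(Mul(196, Add(-1, -784)), 900), -1) = Pow(Add(Mul(196, -785), 900), -1) = Pow(Add(-153860, 900), -1) = Pow(-152960, -1) = Rational(-1, 152960)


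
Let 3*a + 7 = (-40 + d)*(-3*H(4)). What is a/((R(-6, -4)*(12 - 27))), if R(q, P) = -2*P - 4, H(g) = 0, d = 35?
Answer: 7/180 ≈ 0.038889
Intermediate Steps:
R(q, P) = -4 - 2*P
a = -7/3 (a = -7/3 + ((-40 + 35)*(-3*0))/3 = -7/3 + (-5*0)/3 = -7/3 + (⅓)*0 = -7/3 + 0 = -7/3 ≈ -2.3333)
a/((R(-6, -4)*(12 - 27))) = -7*1/((-4 - 2*(-4))*(12 - 27))/3 = -7*(-1/(15*(-4 + 8)))/3 = -7/(3*(4*(-15))) = -7/3/(-60) = -7/3*(-1/60) = 7/180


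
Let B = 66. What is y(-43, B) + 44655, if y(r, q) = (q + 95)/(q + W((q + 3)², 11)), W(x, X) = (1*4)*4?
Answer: 3661871/82 ≈ 44657.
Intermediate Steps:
W(x, X) = 16 (W(x, X) = 4*4 = 16)
y(r, q) = (95 + q)/(16 + q) (y(r, q) = (q + 95)/(q + 16) = (95 + q)/(16 + q))
y(-43, B) + 44655 = (95 + 66)/(16 + 66) + 44655 = 161/82 + 44655 = 3661871/82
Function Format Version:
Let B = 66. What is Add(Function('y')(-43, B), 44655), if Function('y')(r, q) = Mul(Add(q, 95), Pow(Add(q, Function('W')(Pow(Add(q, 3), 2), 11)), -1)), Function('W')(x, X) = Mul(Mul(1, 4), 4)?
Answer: Rational(3661871, 82) ≈ 44657.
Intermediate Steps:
Function('W')(x, X) = 16 (Function('W')(x, X) = Mul(4, 4) = 16)
Function('y')(r, q) = Mul(Pow(Add(16, q), -1), Add(95, q)) (Function('y')(r, q) = Mul(Add(q, 95), Pow(Add(q, 16), -1)) = Mul(Add(95, q), Pow(Add(16, q), -1)) = Mul(Pow(Add(16, q), -1), Add(95, q)))
Add(Function('y')(-43, B), 44655) = Add(Mul(Pow(Add(16, 66), -1), Add(95, 66)), 44655) = Add(Mul(Pow(82, -1), 161), 44655) = Add(Mul(Rational(1, 82), 161), 44655) = Add(Rational(161, 82), 44655) = Rational(3661871, 82)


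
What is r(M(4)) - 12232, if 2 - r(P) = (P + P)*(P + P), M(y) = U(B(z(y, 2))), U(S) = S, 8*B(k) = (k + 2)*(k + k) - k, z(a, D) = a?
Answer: -12351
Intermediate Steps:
B(k) = -k/8 + k*(2 + k)/4 (B(k) = ((k + 2)*(k + k) - k)/8 = ((2 + k)*(2*k) - k)/8 = (2*k*(2 + k) - k)/8 = (-k + 2*k*(2 + k))/8 = -k/8 + k*(2 + k)/4)
M(y) = y*(3 + 2*y)/8
r(P) = 2 - 4*P² (r(P) = 2 - (P + P)*(P + P) = 2 - 2*P*2*P = 2 - 4*P²)
r(M(4)) - 12232 = (2 - 4*(3 + 2*4)²/4) - 12232 = (2 - 4*(3 + 8)²/4) - 12232 = (2 - 4*((⅛)*4*11)²) - 12232 = (2 - 4*(11/2)²) - 12232 = (2 - 4*121/4) - 12232 = (2 - 121) - 12232 = -119 - 12232 = -12351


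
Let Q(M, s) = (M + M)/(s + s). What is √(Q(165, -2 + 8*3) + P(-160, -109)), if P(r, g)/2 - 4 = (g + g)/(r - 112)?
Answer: √19771/34 ≈ 4.1356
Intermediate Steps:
Q(M, s) = M/s (Q(M, s) = (2*M)/((2*s)) = (2*M)*(1/(2*s)) = M/s)
P(r, g) = 8 + 4*g/(-112 + r) (P(r, g) = 8 + 2*((g + g)/(r - 112)) = 8 + 2*((2*g)/(-112 + r)) = 8 + 2*(2*g/(-112 + r)) = 8 + 4*g/(-112 + r))
√(Q(165, -2 + 8*3) + P(-160, -109)) = √(165/(-2 + 8*3) + 4*(-224 - 109 + 2*(-160))/(-112 - 160)) = √(165/(-2 + 24) + 4*(-224 - 109 - 320)/(-272)) = √(165/22 + 4*(-1/272)*(-653)) = √(165*(1/22) + 653/68) = √(15/2 + 653/68) = √(1163/68) = √19771/34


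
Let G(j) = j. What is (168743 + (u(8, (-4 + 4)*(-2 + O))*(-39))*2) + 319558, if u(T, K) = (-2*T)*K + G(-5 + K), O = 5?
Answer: 488691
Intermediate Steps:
u(T, K) = -5 + K - 2*K*T (u(T, K) = (-2*T)*K + (-5 + K) = -2*K*T + (-5 + K) = -5 + K - 2*K*T)
(168743 + (u(8, (-4 + 4)*(-2 + O))*(-39))*2) + 319558 = (168743 + ((-5 + (-4 + 4)*(-2 + 5) - 2*(-4 + 4)*(-2 + 5)*8)*(-39))*2) + 319558 = (168743 + ((-5 + 0*3 - 2*0*3*8)*(-39))*2) + 319558 = (168743 + ((-5 + 0 - 2*0*8)*(-39))*2) + 319558 = (168743 + ((-5 + 0 + 0)*(-39))*2) + 319558 = (168743 - 5*(-39)*2) + 319558 = (168743 + 195*2) + 319558 = (168743 + 390) + 319558 = 169133 + 319558 = 488691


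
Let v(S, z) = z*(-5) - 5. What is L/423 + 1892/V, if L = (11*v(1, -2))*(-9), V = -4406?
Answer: -165627/103541 ≈ -1.5996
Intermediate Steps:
v(S, z) = -5 - 5*z (v(S, z) = -5*z - 5 = -5 - 5*z)
L = -495 (L = (11*(-5 - 5*(-2)))*(-9) = (11*(-5 + 10))*(-9) = (11*5)*(-9) = 55*(-9) = -495)
L/423 + 1892/V = -495/423 + 1892/(-4406) = -495*1/423 + 1892*(-1/4406) = -55/47 - 946/2203 = -165627/103541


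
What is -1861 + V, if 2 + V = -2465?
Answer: -4328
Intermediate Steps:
V = -2467 (V = -2 - 2465 = -2467)
-1861 + V = -1861 - 2467 = -4328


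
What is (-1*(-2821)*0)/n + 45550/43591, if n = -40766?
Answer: 45550/43591 ≈ 1.0449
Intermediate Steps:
(-1*(-2821)*0)/n + 45550/43591 = (-1*(-2821)*0)/(-40766) + 45550/43591 = (2821*0)*(-1/40766) + 45550*(1/43591) = 0*(-1/40766) + 45550/43591 = 0 + 45550/43591 = 45550/43591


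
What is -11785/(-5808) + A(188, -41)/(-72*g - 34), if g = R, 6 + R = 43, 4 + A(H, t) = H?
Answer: 15363629/7834992 ≈ 1.9609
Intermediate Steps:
A(H, t) = -4 + H
R = 37 (R = -6 + 43 = 37)
g = 37
-11785/(-5808) + A(188, -41)/(-72*g - 34) = -11785/(-5808) + (-4 + 188)/(-72*37 - 34) = -11785*(-1/5808) + 184/(-2664 - 34) = 11785/5808 + 184/(-2698) = 11785/5808 + 184*(-1/2698) = 11785/5808 - 92/1349 = 15363629/7834992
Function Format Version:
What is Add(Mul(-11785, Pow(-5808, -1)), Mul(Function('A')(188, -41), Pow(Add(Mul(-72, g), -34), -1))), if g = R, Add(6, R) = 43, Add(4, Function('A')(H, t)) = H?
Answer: Rational(15363629, 7834992) ≈ 1.9609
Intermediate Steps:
Function('A')(H, t) = Add(-4, H)
R = 37 (R = Add(-6, 43) = 37)
g = 37
Add(Mul(-11785, Pow(-5808, -1)), Mul(Function('A')(188, -41), Pow(Add(Mul(-72, g), -34), -1))) = Add(Mul(-11785, Pow(-5808, -1)), Mul(Add(-4, 188), Pow(Add(Mul(-72, 37), -34), -1))) = Add(Mul(-11785, Rational(-1, 5808)), Mul(184, Pow(Add(-2664, -34), -1))) = Add(Rational(11785, 5808), Mul(184, Pow(-2698, -1))) = Add(Rational(11785, 5808), Mul(184, Rational(-1, 2698))) = Add(Rational(11785, 5808), Rational(-92, 1349)) = Rational(15363629, 7834992)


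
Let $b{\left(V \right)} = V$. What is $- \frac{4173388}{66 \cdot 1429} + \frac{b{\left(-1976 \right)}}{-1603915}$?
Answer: $- \frac{3346786624778}{75635819655} \approx -44.249$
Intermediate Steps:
$- \frac{4173388}{66 \cdot 1429} + \frac{b{\left(-1976 \right)}}{-1603915} = - \frac{4173388}{66 \cdot 1429} - \frac{1976}{-1603915} = - \frac{4173388}{94314} - - \frac{1976}{1603915} = \left(-4173388\right) \frac{1}{94314} + \frac{1976}{1603915} = - \frac{2086694}{47157} + \frac{1976}{1603915} = - \frac{3346786624778}{75635819655}$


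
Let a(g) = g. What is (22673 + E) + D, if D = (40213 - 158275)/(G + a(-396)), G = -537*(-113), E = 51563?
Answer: 1491733066/20095 ≈ 74234.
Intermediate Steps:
G = 60681
D = -39354/20095 (D = (40213 - 158275)/(60681 - 396) = -118062/60285 = -118062*1/60285 = -39354/20095 ≈ -1.9584)
(22673 + E) + D = (22673 + 51563) - 39354/20095 = 74236 - 39354/20095 = 1491733066/20095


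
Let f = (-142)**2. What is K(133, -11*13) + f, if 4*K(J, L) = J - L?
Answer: 20233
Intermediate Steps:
K(J, L) = -L/4 + J/4 (K(J, L) = (J - L)/4 = -L/4 + J/4)
f = 20164
K(133, -11*13) + f = (-(-11)*13/4 + (1/4)*133) + 20164 = (-1/4*(-143) + 133/4) + 20164 = (143/4 + 133/4) + 20164 = 69 + 20164 = 20233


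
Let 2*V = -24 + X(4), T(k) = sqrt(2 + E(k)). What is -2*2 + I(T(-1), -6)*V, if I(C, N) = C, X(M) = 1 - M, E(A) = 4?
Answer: -4 - 27*sqrt(6)/2 ≈ -37.068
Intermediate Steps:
T(k) = sqrt(6) (T(k) = sqrt(2 + 4) = sqrt(6))
V = -27/2 (V = (-24 + (1 - 1*4))/2 = (-24 + (1 - 4))/2 = (-24 - 3)/2 = (1/2)*(-27) = -27/2 ≈ -13.500)
-2*2 + I(T(-1), -6)*V = -2*2 + sqrt(6)*(-27/2) = -4 - 27*sqrt(6)/2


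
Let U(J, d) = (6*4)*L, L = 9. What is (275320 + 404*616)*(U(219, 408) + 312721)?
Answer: 164036568408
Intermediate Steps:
U(J, d) = 216 (U(J, d) = (6*4)*9 = 24*9 = 216)
(275320 + 404*616)*(U(219, 408) + 312721) = (275320 + 404*616)*(216 + 312721) = (275320 + 248864)*312937 = 524184*312937 = 164036568408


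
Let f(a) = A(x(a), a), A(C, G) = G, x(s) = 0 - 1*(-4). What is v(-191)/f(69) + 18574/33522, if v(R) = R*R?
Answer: 5514404/10419 ≈ 529.26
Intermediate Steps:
x(s) = 4 (x(s) = 0 + 4 = 4)
v(R) = R²
f(a) = a
v(-191)/f(69) + 18574/33522 = (-191)²/69 + 18574/33522 = 36481*(1/69) + 18574*(1/33522) = 36481/69 + 251/453 = 5514404/10419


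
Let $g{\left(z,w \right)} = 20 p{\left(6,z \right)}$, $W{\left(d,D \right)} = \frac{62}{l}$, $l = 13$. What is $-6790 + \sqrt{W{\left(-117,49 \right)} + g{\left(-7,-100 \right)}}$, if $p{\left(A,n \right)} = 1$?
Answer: $-6790 + \frac{\sqrt{4186}}{13} \approx -6785.0$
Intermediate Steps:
$W{\left(d,D \right)} = \frac{62}{13}$
$g{\left(z,w \right)} = 20$ ($g{\left(z,w \right)} = 20 \cdot 1 = 20$)
$-6790 + \sqrt{W{\left(-117,49 \right)} + g{\left(-7,-100 \right)}} = -6790 + \sqrt{\frac{62}{13} + 20} = -6790 + \sqrt{\frac{322}{13}} = -6790 + \frac{\sqrt{4186}}{13}$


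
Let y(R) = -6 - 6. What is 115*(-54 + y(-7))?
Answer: -7590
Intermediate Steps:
y(R) = -12
115*(-54 + y(-7)) = 115*(-54 - 12) = 115*(-66) = -7590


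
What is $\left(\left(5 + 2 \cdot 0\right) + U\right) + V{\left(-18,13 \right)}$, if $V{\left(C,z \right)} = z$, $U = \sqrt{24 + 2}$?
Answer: $18 + \sqrt{26} \approx 23.099$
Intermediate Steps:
$U = \sqrt{26} \approx 5.099$
$\left(\left(5 + 2 \cdot 0\right) + U\right) + V{\left(-18,13 \right)} = \left(\left(5 + 2 \cdot 0\right) + \sqrt{26}\right) + 13 = \left(\left(5 + 0\right) + \sqrt{26}\right) + 13 = \left(5 + \sqrt{26}\right) + 13 = 18 + \sqrt{26}$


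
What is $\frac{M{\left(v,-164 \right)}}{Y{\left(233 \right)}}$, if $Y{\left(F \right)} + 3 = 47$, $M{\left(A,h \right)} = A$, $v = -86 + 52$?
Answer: $- \frac{17}{22} \approx -0.77273$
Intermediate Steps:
$v = -34$
$Y{\left(F \right)} = 44$ ($Y{\left(F \right)} = -3 + 47 = 44$)
$\frac{M{\left(v,-164 \right)}}{Y{\left(233 \right)}} = - \frac{34}{44} = \left(-34\right) \frac{1}{44} = - \frac{17}{22}$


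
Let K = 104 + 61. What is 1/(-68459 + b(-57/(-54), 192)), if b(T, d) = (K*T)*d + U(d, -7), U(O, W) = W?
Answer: -1/35026 ≈ -2.8550e-5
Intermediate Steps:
K = 165
b(T, d) = -7 + 165*T*d (b(T, d) = (165*T)*d - 7 = 165*T*d - 7 = -7 + 165*T*d)
1/(-68459 + b(-57/(-54), 192)) = 1/(-68459 + (-7 + 165*(-57/(-54))*192)) = 1/(-68459 + (-7 + 165*(-57*(-1/54))*192)) = 1/(-68459 + (-7 + 165*(19/18)*192)) = 1/(-68459 + (-7 + 33440)) = 1/(-68459 + 33433) = 1/(-35026) = -1/35026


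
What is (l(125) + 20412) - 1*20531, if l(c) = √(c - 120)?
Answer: -119 + √5 ≈ -116.76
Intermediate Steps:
l(c) = √(-120 + c)
(l(125) + 20412) - 1*20531 = (√(-120 + 125) + 20412) - 1*20531 = (√5 + 20412) - 20531 = (20412 + √5) - 20531 = -119 + √5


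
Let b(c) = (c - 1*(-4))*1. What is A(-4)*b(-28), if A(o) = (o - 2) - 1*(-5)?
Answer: 24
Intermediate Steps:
A(o) = 3 + o (A(o) = (-2 + o) + 5 = 3 + o)
b(c) = 4 + c (b(c) = (c + 4)*1 = (4 + c)*1 = 4 + c)
A(-4)*b(-28) = (3 - 4)*(4 - 28) = -1*(-24) = 24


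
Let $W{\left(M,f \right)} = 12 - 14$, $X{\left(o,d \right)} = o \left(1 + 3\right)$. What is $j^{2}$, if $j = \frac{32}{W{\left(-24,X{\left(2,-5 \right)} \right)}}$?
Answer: $256$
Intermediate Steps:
$X{\left(o,d \right)} = 4 o$ ($X{\left(o,d \right)} = o 4 = 4 o$)
$W{\left(M,f \right)} = -2$ ($W{\left(M,f \right)} = 12 - 14 = -2$)
$j = -16$ ($j = \frac{32}{-2} = 32 \left(- \frac{1}{2}\right) = -16$)
$j^{2} = \left(-16\right)^{2} = 256$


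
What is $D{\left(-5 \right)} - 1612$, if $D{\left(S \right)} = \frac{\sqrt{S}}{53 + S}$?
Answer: $-1612 + \frac{i \sqrt{5}}{48} \approx -1612.0 + 0.046585 i$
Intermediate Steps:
$D{\left(S \right)} = \frac{\sqrt{S}}{53 + S}$
$D{\left(-5 \right)} - 1612 = \frac{\sqrt{-5}}{53 - 5} - 1612 = \frac{i \sqrt{5}}{48} - 1612 = -1612 + \frac{i \sqrt{5}}{48}$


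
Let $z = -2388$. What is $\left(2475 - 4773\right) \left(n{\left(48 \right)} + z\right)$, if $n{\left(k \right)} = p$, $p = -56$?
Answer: $5616312$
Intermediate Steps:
$n{\left(k \right)} = -56$
$\left(2475 - 4773\right) \left(n{\left(48 \right)} + z\right) = \left(2475 - 4773\right) \left(-56 - 2388\right) = \left(-2298\right) \left(-2444\right) = 5616312$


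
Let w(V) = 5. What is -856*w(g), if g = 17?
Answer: -4280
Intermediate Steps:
-856*w(g) = -856*5 = -4280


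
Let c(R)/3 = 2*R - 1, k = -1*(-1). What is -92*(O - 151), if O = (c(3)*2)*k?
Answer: 11132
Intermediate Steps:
k = 1
c(R) = -3 + 6*R (c(R) = 3*(2*R - 1) = 3*(-1 + 2*R) = -3 + 6*R)
O = 30 (O = ((-3 + 6*3)*2)*1 = ((-3 + 18)*2)*1 = (15*2)*1 = 30*1 = 30)
-92*(O - 151) = -92*(30 - 151) = -92*(-121) = 11132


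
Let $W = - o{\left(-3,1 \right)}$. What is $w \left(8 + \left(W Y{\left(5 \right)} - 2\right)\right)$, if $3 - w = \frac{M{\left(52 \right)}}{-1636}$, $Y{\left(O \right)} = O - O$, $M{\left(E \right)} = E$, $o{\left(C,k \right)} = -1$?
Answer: $\frac{7440}{409} \approx 18.191$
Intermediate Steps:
$Y{\left(O \right)} = 0$
$w = \frac{1240}{409}$ ($w = 3 - \frac{52}{-1636} = 3 - 52 \left(- \frac{1}{1636}\right) = 3 - - \frac{13}{409} = 3 + \frac{13}{409} = \frac{1240}{409} \approx 3.0318$)
$W = 1$ ($W = \left(-1\right) \left(-1\right) = 1$)
$w \left(8 + \left(W Y{\left(5 \right)} - 2\right)\right) = \frac{1240 \left(8 + \left(1 \cdot 0 - 2\right)\right)}{409} = \frac{1240 \left(8 + \left(0 - 2\right)\right)}{409} = \frac{1240 \left(8 - 2\right)}{409} = \frac{1240}{409} \cdot 6 = \frac{7440}{409}$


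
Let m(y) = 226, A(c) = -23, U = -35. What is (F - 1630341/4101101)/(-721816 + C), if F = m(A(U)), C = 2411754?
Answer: 25005905/187313687074 ≈ 0.00013350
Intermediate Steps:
F = 226
(F - 1630341/4101101)/(-721816 + C) = (226 - 1630341/4101101)/(-721816 + 2411754) = (226 - 1630341*1/4101101)/1689938 = (226 - 1630341/4101101)*(1/1689938) = (925218485/4101101)*(1/1689938) = 25005905/187313687074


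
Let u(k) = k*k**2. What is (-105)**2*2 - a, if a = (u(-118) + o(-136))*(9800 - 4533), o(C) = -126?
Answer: 8654535236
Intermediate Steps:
u(k) = k**3
a = -8654513186 (a = ((-118)**3 - 126)*(9800 - 4533) = (-1643032 - 126)*5267 = -1643158*5267 = -8654513186)
(-105)**2*2 - a = (-105)**2*2 - 1*(-8654513186) = 11025*2 + 8654513186 = 22050 + 8654513186 = 8654535236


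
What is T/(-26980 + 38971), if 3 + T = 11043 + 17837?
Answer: 28877/11991 ≈ 2.4082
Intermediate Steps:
T = 28877 (T = -3 + (11043 + 17837) = -3 + 28880 = 28877)
T/(-26980 + 38971) = 28877/(-26980 + 38971) = 28877/11991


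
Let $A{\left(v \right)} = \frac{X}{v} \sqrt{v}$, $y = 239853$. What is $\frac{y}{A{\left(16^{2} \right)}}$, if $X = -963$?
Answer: $- \frac{1279216}{321} \approx -3985.1$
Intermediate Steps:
$A{\left(v \right)} = - \frac{963}{\sqrt{v}}$ ($A{\left(v \right)} = - \frac{963}{v} \sqrt{v} = - \frac{963}{\sqrt{v}}$)
$\frac{y}{A{\left(16^{2} \right)}} = \frac{239853}{\left(-963\right) \frac{1}{\sqrt{16^{2}}}} = \frac{239853}{\left(-963\right) \frac{1}{\sqrt{256}}} = \frac{239853}{\left(-963\right) \frac{1}{16}} = \frac{239853}{- \frac{963}{16}} = 239853 \left(- \frac{16}{963}\right) = - \frac{1279216}{321}$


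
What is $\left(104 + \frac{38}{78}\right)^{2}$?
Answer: $\frac{16605625}{1521} \approx 10918.0$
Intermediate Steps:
$\left(104 + \frac{38}{78}\right)^{2} = \left(104 + 38 \cdot \frac{1}{78}\right)^{2} = \left(104 + \frac{19}{39}\right)^{2} = \left(\frac{4075}{39}\right)^{2} = \frac{16605625}{1521}$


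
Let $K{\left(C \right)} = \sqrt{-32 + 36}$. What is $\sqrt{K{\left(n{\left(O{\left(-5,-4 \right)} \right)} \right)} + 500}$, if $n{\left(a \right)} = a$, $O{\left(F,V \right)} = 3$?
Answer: $\sqrt{502} \approx 22.405$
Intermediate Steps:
$K{\left(C \right)} = 2$ ($K{\left(C \right)} = \sqrt{4} = 2$)
$\sqrt{K{\left(n{\left(O{\left(-5,-4 \right)} \right)} \right)} + 500} = \sqrt{2 + 500} = \sqrt{502}$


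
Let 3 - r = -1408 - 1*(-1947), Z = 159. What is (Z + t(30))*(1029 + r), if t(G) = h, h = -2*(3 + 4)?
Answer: 71485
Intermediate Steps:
r = -536 (r = 3 - (-1408 - 1*(-1947)) = 3 - (-1408 + 1947) = 3 - 1*539 = 3 - 539 = -536)
h = -14 (h = -2*7 = -14)
t(G) = -14
(Z + t(30))*(1029 + r) = (159 - 14)*(1029 - 536) = 145*493 = 71485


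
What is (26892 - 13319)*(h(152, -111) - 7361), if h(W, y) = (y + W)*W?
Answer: -15323917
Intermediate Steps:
h(W, y) = W*(W + y) (h(W, y) = (W + y)*W = W*(W + y))
(26892 - 13319)*(h(152, -111) - 7361) = (26892 - 13319)*(152*(152 - 111) - 7361) = 13573*(152*41 - 7361) = 13573*(6232 - 7361) = 13573*(-1129) = -15323917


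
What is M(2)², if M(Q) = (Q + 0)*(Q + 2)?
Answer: 64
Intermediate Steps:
M(Q) = Q*(2 + Q)
M(2)² = (2*(2 + 2))² = (2*4)² = 8² = 64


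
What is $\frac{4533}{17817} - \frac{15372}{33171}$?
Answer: $- \frac{13724309}{65667523} \approx -0.209$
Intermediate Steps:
$\frac{4533}{17817} - \frac{15372}{33171} = 4533 \cdot \frac{1}{17817} - \frac{5124}{11057} = \frac{1511}{5939} - \frac{5124}{11057} = - \frac{13724309}{65667523}$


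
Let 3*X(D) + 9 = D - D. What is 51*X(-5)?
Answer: -153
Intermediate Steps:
X(D) = -3 (X(D) = -3 + (D - D)/3 = -3 + (⅓)*0 = -3 + 0 = -3)
51*X(-5) = 51*(-3) = -153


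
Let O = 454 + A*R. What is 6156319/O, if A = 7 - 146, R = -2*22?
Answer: 6156319/6570 ≈ 937.04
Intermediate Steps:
R = -44
A = -139
O = 6570 (O = 454 - 139*(-44) = 454 + 6116 = 6570)
6156319/O = 6156319/6570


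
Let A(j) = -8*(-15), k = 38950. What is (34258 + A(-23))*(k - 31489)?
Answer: 256494258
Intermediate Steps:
A(j) = 120
(34258 + A(-23))*(k - 31489) = (34258 + 120)*(38950 - 31489) = 34378*7461 = 256494258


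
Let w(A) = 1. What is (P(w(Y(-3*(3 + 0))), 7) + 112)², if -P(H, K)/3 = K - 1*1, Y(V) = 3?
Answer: 8836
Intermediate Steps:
P(H, K) = 3 - 3*K (P(H, K) = -3*(K - 1*1) = -3*(K - 1) = -3*(-1 + K) = 3 - 3*K)
(P(w(Y(-3*(3 + 0))), 7) + 112)² = ((3 - 3*7) + 112)² = ((3 - 21) + 112)² = (-18 + 112)² = 94² = 8836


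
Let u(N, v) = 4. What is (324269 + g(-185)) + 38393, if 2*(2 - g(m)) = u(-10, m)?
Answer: 362662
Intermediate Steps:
g(m) = 0 (g(m) = 2 - ½*4 = 2 - 2 = 0)
(324269 + g(-185)) + 38393 = (324269 + 0) + 38393 = 324269 + 38393 = 362662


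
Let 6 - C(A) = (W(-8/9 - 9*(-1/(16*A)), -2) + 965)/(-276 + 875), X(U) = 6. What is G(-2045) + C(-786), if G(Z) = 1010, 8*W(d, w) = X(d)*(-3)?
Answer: 2430485/2396 ≈ 1014.4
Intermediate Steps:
W(d, w) = -9/4 (W(d, w) = (6*(-3))/8 = (⅛)*(-18) = -9/4)
C(A) = 10525/2396 (C(A) = 6 - (-9/4 + 965)/(-276 + 875) = 6 - 3851/(4*599) = 6 - 1*3851/2396 = 6 - 3851/2396 = 10525/2396)
G(-2045) + C(-786) = 1010 + 10525/2396 = 2430485/2396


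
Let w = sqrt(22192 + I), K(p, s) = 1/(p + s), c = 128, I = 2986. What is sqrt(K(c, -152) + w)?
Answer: sqrt(-6 + 144*sqrt(25178))/12 ≈ 12.595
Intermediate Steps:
w = sqrt(25178) (w = sqrt(22192 + 2986) = sqrt(25178) ≈ 158.68)
sqrt(K(c, -152) + w) = sqrt(1/(128 - 152) + sqrt(25178)) = sqrt(1/(-24) + sqrt(25178)) = sqrt(-1/24 + sqrt(25178))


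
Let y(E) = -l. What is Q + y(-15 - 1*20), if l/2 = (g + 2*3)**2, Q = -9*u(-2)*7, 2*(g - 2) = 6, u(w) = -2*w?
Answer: -494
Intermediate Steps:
g = 5 (g = 2 + (1/2)*6 = 2 + 3 = 5)
Q = -252 (Q = -(-18)*(-2)*7 = -9*4*7 = -36*7 = -252)
l = 242 (l = 2*(5 + 2*3)**2 = 2*(5 + 6)**2 = 2*11**2 = 2*121 = 242)
y(E) = -242 (y(E) = -1*242 = -242)
Q + y(-15 - 1*20) = -252 - 242 = -494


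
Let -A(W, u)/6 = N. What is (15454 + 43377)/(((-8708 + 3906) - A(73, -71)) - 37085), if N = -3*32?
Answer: -58831/42463 ≈ -1.3855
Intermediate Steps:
N = -96
A(W, u) = 576 (A(W, u) = -6*(-96) = 576)
(15454 + 43377)/(((-8708 + 3906) - A(73, -71)) - 37085) = (15454 + 43377)/(((-8708 + 3906) - 1*576) - 37085) = 58831/((-4802 - 576) - 37085) = 58831/(-5378 - 37085) = 58831/(-42463) = 58831*(-1/42463) = -58831/42463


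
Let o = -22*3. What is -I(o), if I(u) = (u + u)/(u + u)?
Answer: -1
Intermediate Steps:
o = -66
I(u) = 1 (I(u) = (2*u)/((2*u)) = (2*u)*(1/(2*u)) = 1)
-I(o) = -1*1 = -1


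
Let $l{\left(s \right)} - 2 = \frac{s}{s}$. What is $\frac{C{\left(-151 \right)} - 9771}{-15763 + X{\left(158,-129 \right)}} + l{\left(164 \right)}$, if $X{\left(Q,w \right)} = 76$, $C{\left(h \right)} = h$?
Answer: $\frac{56983}{15687} \approx 3.6325$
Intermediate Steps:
$l{\left(s \right)} = 3$ ($l{\left(s \right)} = 2 + \frac{s}{s} = 2 + 1 = 3$)
$\frac{C{\left(-151 \right)} - 9771}{-15763 + X{\left(158,-129 \right)}} + l{\left(164 \right)} = \frac{-151 - 9771}{-15763 + 76} + 3 = - \frac{9922}{-15687} + 3 = \left(-9922\right) \left(- \frac{1}{15687}\right) + 3 = \frac{9922}{15687} + 3 = \frac{56983}{15687}$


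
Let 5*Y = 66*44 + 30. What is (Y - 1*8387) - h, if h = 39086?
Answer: -234431/5 ≈ -46886.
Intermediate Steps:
Y = 2934/5 (Y = (66*44 + 30)/5 = (2904 + 30)/5 = (⅕)*2934 = 2934/5 ≈ 586.80)
(Y - 1*8387) - h = (2934/5 - 1*8387) - 1*39086 = (2934/5 - 8387) - 39086 = -39001/5 - 39086 = -234431/5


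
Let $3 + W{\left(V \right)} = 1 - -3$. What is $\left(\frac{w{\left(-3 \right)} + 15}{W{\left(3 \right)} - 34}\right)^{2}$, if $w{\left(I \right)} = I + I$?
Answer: $\frac{9}{121} \approx 0.07438$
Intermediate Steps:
$W{\left(V \right)} = 1$ ($W{\left(V \right)} = -3 + \left(1 - -3\right) = -3 + \left(1 + 3\right) = -3 + 4 = 1$)
$w{\left(I \right)} = 2 I$
$\left(\frac{w{\left(-3 \right)} + 15}{W{\left(3 \right)} - 34}\right)^{2} = \left(\frac{2 \left(-3\right) + 15}{1 - 34}\right)^{2} = \left(\frac{-6 + 15}{-33}\right)^{2} = \left(9 \left(- \frac{1}{33}\right)\right)^{2} = \left(- \frac{3}{11}\right)^{2} = \frac{9}{121}$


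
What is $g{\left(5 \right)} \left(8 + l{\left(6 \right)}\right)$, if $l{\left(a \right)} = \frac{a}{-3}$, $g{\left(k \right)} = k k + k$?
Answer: $180$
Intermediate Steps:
$g{\left(k \right)} = k + k^{2}$ ($g{\left(k \right)} = k^{2} + k = k + k^{2}$)
$l{\left(a \right)} = - \frac{a}{3}$ ($l{\left(a \right)} = a \left(- \frac{1}{3}\right) = - \frac{a}{3}$)
$g{\left(5 \right)} \left(8 + l{\left(6 \right)}\right) = 5 \left(1 + 5\right) \left(8 - 2\right) = 5 \cdot 6 \left(8 - 2\right) = 30 \cdot 6 = 180$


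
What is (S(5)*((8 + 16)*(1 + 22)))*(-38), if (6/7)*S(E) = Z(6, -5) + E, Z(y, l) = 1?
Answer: -146832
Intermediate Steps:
S(E) = 7/6 + 7*E/6 (S(E) = 7*(1 + E)/6 = 7/6 + 7*E/6)
(S(5)*((8 + 16)*(1 + 22)))*(-38) = ((7/6 + (7/6)*5)*((8 + 16)*(1 + 22)))*(-38) = ((7/6 + 35/6)*(24*23))*(-38) = (7*552)*(-38) = 3864*(-38) = -146832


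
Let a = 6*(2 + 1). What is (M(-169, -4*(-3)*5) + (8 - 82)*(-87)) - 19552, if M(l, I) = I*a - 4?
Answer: -12038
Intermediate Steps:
a = 18 (a = 6*3 = 18)
M(l, I) = -4 + 18*I (M(l, I) = I*18 - 4 = 18*I - 4 = -4 + 18*I)
(M(-169, -4*(-3)*5) + (8 - 82)*(-87)) - 19552 = ((-4 + 18*(-4*(-3)*5)) + (8 - 82)*(-87)) - 19552 = ((-4 + 18*(12*5)) - 74*(-87)) - 19552 = ((-4 + 18*60) + 6438) - 19552 = ((-4 + 1080) + 6438) - 19552 = (1076 + 6438) - 19552 = 7514 - 19552 = -12038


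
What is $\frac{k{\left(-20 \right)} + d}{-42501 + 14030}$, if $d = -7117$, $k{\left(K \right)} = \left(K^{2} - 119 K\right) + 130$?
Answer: $\frac{4207}{28471} \approx 0.14776$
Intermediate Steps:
$k{\left(K \right)} = 130 + K^{2} - 119 K$
$\frac{k{\left(-20 \right)} + d}{-42501 + 14030} = \frac{\left(130 + \left(-20\right)^{2} - -2380\right) - 7117}{-42501 + 14030} = \frac{\left(130 + 400 + 2380\right) - 7117}{-28471} = \left(2910 - 7117\right) \left(- \frac{1}{28471}\right) = \left(-4207\right) \left(- \frac{1}{28471}\right) = \frac{4207}{28471}$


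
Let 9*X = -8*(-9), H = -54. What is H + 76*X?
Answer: 554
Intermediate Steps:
X = 8 (X = (-8*(-9))/9 = (⅑)*72 = 8)
H + 76*X = -54 + 76*8 = -54 + 608 = 554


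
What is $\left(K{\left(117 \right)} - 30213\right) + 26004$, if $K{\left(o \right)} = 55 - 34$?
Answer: $-4188$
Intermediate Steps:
$K{\left(o \right)} = 21$
$\left(K{\left(117 \right)} - 30213\right) + 26004 = \left(21 - 30213\right) + 26004 = -30192 + 26004 = -4188$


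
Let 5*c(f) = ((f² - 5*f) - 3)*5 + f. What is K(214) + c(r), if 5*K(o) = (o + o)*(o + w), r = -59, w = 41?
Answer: 127946/5 ≈ 25589.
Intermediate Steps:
K(o) = 2*o*(41 + o)/5 (K(o) = ((o + o)*(o + 41))/5 = ((2*o)*(41 + o))/5 = (2*o*(41 + o))/5 = 2*o*(41 + o)/5)
c(f) = -3 + f² - 24*f/5 (c(f) = (((f² - 5*f) - 3)*5 + f)/5 = ((-3 + f² - 5*f)*5 + f)/5 = ((-15 - 25*f + 5*f²) + f)/5 = (-15 - 24*f + 5*f²)/5 = -3 + f² - 24*f/5)
K(214) + c(r) = (⅖)*214*(41 + 214) + (-3 + (-59)² - 24/5*(-59)) = (⅖)*214*255 + (-3 + 3481 + 1416/5) = 21828 + 18806/5 = 127946/5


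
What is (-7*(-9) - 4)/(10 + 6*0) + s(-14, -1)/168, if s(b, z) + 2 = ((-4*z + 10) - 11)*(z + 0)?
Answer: 4931/840 ≈ 5.8702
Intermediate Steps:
s(b, z) = -2 + z*(-1 - 4*z) (s(b, z) = -2 + ((-4*z + 10) - 11)*(z + 0) = -2 + ((10 - 4*z) - 11)*z = -2 + (-1 - 4*z)*z = -2 + z*(-1 - 4*z))
(-7*(-9) - 4)/(10 + 6*0) + s(-14, -1)/168 = (-7*(-9) - 4)/(10 + 6*0) + (-2 - 1*(-1) - 4*(-1)²)/168 = (63 - 4)/(10 + 0) + (-2 + 1 - 4*1)*(1/168) = 59/10 + (-2 + 1 - 4)*(1/168) = 59*(⅒) - 5*1/168 = 59/10 - 5/168 = 4931/840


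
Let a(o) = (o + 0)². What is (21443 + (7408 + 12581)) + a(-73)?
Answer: 46761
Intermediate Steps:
a(o) = o²
(21443 + (7408 + 12581)) + a(-73) = (21443 + (7408 + 12581)) + (-73)² = (21443 + 19989) + 5329 = 41432 + 5329 = 46761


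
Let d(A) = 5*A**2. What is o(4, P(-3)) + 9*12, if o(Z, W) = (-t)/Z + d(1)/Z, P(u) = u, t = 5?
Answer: 108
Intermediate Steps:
o(Z, W) = 0 (o(Z, W) = (-1*5)/Z + (5*1**2)/Z = -5/Z + (5*1)/Z = -5/Z + 5/Z = 0)
o(4, P(-3)) + 9*12 = 0 + 9*12 = 0 + 108 = 108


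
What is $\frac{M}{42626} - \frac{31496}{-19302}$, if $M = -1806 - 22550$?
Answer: $\frac{218107246}{205691763} \approx 1.0604$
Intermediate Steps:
$M = -24356$ ($M = -1806 - 22550 = -24356$)
$\frac{M}{42626} - \frac{31496}{-19302} = - \frac{24356}{42626} - \frac{31496}{-19302} = \left(-24356\right) \frac{1}{42626} - - \frac{15748}{9651} = - \frac{12178}{21313} + \frac{15748}{9651} = \frac{218107246}{205691763}$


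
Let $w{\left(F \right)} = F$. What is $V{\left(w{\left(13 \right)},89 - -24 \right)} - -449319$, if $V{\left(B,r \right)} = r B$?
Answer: $450788$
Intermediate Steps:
$V{\left(B,r \right)} = B r$
$V{\left(w{\left(13 \right)},89 - -24 \right)} - -449319 = 13 \left(89 - -24\right) - -449319 = 13 \left(89 + 24\right) + 449319 = 13 \cdot 113 + 449319 = 1469 + 449319 = 450788$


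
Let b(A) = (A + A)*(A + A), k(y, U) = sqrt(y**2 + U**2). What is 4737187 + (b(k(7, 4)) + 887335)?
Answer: 5624782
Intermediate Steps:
k(y, U) = sqrt(U**2 + y**2)
b(A) = 4*A**2 (b(A) = (2*A)*(2*A) = 4*A**2)
4737187 + (b(k(7, 4)) + 887335) = 4737187 + (4*(sqrt(4**2 + 7**2))**2 + 887335) = 4737187 + (4*(sqrt(16 + 49))**2 + 887335) = 4737187 + (4*(sqrt(65))**2 + 887335) = 4737187 + (4*65 + 887335) = 4737187 + (260 + 887335) = 4737187 + 887595 = 5624782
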